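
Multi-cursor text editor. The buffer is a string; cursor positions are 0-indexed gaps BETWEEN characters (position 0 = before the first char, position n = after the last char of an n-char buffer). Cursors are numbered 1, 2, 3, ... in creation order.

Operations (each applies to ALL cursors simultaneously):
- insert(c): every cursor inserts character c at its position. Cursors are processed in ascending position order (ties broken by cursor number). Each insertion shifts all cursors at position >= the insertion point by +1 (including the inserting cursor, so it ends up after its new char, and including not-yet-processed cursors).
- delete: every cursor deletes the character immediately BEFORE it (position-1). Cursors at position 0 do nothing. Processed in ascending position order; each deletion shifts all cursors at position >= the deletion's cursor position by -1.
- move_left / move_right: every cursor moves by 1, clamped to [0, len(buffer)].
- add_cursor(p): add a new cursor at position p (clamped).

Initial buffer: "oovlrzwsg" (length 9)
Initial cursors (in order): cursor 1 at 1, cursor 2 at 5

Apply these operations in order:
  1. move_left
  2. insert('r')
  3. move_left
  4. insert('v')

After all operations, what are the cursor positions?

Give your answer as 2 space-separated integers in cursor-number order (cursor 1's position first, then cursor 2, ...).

After op 1 (move_left): buffer="oovlrzwsg" (len 9), cursors c1@0 c2@4, authorship .........
After op 2 (insert('r')): buffer="roovlrrzwsg" (len 11), cursors c1@1 c2@6, authorship 1....2.....
After op 3 (move_left): buffer="roovlrrzwsg" (len 11), cursors c1@0 c2@5, authorship 1....2.....
After op 4 (insert('v')): buffer="vroovlvrrzwsg" (len 13), cursors c1@1 c2@7, authorship 11....22.....

Answer: 1 7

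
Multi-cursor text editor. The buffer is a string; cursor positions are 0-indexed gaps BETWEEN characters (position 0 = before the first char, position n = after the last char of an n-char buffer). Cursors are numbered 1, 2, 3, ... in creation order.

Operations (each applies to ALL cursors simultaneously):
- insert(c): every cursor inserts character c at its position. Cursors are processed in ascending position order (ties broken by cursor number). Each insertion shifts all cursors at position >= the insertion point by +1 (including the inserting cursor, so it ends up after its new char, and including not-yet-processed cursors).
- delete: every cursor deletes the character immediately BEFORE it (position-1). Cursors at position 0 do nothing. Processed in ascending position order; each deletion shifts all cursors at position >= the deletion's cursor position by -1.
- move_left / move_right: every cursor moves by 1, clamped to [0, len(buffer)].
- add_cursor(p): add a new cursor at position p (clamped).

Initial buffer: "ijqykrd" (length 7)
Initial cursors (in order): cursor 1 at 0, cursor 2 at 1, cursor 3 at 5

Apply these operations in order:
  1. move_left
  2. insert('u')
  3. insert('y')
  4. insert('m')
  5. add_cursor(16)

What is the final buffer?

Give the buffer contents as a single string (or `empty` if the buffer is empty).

After op 1 (move_left): buffer="ijqykrd" (len 7), cursors c1@0 c2@0 c3@4, authorship .......
After op 2 (insert('u')): buffer="uuijqyukrd" (len 10), cursors c1@2 c2@2 c3@7, authorship 12....3...
After op 3 (insert('y')): buffer="uuyyijqyuykrd" (len 13), cursors c1@4 c2@4 c3@10, authorship 1212....33...
After op 4 (insert('m')): buffer="uuyymmijqyuymkrd" (len 16), cursors c1@6 c2@6 c3@13, authorship 121212....333...
After op 5 (add_cursor(16)): buffer="uuyymmijqyuymkrd" (len 16), cursors c1@6 c2@6 c3@13 c4@16, authorship 121212....333...

Answer: uuyymmijqyuymkrd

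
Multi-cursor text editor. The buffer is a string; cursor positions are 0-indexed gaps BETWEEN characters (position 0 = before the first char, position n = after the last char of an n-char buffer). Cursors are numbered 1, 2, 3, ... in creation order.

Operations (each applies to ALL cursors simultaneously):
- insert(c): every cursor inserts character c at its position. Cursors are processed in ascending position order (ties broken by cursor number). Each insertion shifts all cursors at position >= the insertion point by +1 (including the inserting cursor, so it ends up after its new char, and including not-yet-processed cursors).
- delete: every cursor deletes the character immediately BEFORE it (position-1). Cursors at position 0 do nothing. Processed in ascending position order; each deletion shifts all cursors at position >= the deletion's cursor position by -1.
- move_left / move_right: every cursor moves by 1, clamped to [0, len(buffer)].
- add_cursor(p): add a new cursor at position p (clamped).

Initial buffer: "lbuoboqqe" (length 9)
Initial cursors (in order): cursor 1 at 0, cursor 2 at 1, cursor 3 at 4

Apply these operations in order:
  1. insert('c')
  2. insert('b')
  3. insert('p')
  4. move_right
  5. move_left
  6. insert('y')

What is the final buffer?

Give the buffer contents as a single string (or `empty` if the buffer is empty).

After op 1 (insert('c')): buffer="clcbuocboqqe" (len 12), cursors c1@1 c2@3 c3@7, authorship 1.2...3.....
After op 2 (insert('b')): buffer="cblcbbuocbboqqe" (len 15), cursors c1@2 c2@5 c3@10, authorship 11.22...33.....
After op 3 (insert('p')): buffer="cbplcbpbuocbpboqqe" (len 18), cursors c1@3 c2@7 c3@13, authorship 111.222...333.....
After op 4 (move_right): buffer="cbplcbpbuocbpboqqe" (len 18), cursors c1@4 c2@8 c3@14, authorship 111.222...333.....
After op 5 (move_left): buffer="cbplcbpbuocbpboqqe" (len 18), cursors c1@3 c2@7 c3@13, authorship 111.222...333.....
After op 6 (insert('y')): buffer="cbpylcbpybuocbpyboqqe" (len 21), cursors c1@4 c2@9 c3@16, authorship 1111.2222...3333.....

Answer: cbpylcbpybuocbpyboqqe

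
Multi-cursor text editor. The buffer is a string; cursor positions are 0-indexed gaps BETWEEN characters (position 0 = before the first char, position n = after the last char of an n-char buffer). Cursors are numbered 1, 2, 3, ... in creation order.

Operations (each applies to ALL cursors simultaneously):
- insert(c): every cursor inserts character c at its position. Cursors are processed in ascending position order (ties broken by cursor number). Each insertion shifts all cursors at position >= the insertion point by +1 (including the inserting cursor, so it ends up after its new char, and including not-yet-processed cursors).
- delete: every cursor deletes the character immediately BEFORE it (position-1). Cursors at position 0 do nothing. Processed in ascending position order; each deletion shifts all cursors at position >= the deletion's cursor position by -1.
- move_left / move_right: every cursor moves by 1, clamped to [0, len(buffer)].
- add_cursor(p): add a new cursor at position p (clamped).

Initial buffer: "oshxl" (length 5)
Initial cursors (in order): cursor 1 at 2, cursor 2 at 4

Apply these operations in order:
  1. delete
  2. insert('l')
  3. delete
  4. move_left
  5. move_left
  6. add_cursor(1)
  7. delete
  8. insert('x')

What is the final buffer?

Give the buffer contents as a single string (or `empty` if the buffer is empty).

Answer: xxxhl

Derivation:
After op 1 (delete): buffer="ohl" (len 3), cursors c1@1 c2@2, authorship ...
After op 2 (insert('l')): buffer="olhll" (len 5), cursors c1@2 c2@4, authorship .1.2.
After op 3 (delete): buffer="ohl" (len 3), cursors c1@1 c2@2, authorship ...
After op 4 (move_left): buffer="ohl" (len 3), cursors c1@0 c2@1, authorship ...
After op 5 (move_left): buffer="ohl" (len 3), cursors c1@0 c2@0, authorship ...
After op 6 (add_cursor(1)): buffer="ohl" (len 3), cursors c1@0 c2@0 c3@1, authorship ...
After op 7 (delete): buffer="hl" (len 2), cursors c1@0 c2@0 c3@0, authorship ..
After op 8 (insert('x')): buffer="xxxhl" (len 5), cursors c1@3 c2@3 c3@3, authorship 123..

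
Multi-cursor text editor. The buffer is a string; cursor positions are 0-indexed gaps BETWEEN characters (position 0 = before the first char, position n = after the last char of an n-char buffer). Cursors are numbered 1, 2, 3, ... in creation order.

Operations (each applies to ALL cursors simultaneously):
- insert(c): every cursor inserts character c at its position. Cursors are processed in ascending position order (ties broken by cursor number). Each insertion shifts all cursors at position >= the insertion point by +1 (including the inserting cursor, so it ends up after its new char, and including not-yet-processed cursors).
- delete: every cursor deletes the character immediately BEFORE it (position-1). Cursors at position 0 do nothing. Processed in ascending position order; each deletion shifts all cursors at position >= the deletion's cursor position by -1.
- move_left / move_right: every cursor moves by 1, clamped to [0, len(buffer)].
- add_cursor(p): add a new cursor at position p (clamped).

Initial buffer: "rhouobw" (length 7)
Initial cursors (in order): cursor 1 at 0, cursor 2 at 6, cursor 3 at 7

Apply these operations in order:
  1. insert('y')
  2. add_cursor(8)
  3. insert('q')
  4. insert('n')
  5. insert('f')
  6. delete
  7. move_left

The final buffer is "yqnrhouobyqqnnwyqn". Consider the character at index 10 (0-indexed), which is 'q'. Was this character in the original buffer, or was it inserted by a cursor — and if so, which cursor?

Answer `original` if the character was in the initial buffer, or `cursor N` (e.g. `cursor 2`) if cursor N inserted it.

Answer: cursor 2

Derivation:
After op 1 (insert('y')): buffer="yrhouobywy" (len 10), cursors c1@1 c2@8 c3@10, authorship 1......2.3
After op 2 (add_cursor(8)): buffer="yrhouobywy" (len 10), cursors c1@1 c2@8 c4@8 c3@10, authorship 1......2.3
After op 3 (insert('q')): buffer="yqrhouobyqqwyq" (len 14), cursors c1@2 c2@11 c4@11 c3@14, authorship 11......224.33
After op 4 (insert('n')): buffer="yqnrhouobyqqnnwyqn" (len 18), cursors c1@3 c2@14 c4@14 c3@18, authorship 111......22424.333
After op 5 (insert('f')): buffer="yqnfrhouobyqqnnffwyqnf" (len 22), cursors c1@4 c2@17 c4@17 c3@22, authorship 1111......2242424.3333
After op 6 (delete): buffer="yqnrhouobyqqnnwyqn" (len 18), cursors c1@3 c2@14 c4@14 c3@18, authorship 111......22424.333
After op 7 (move_left): buffer="yqnrhouobyqqnnwyqn" (len 18), cursors c1@2 c2@13 c4@13 c3@17, authorship 111......22424.333
Authorship (.=original, N=cursor N): 1 1 1 . . . . . . 2 2 4 2 4 . 3 3 3
Index 10: author = 2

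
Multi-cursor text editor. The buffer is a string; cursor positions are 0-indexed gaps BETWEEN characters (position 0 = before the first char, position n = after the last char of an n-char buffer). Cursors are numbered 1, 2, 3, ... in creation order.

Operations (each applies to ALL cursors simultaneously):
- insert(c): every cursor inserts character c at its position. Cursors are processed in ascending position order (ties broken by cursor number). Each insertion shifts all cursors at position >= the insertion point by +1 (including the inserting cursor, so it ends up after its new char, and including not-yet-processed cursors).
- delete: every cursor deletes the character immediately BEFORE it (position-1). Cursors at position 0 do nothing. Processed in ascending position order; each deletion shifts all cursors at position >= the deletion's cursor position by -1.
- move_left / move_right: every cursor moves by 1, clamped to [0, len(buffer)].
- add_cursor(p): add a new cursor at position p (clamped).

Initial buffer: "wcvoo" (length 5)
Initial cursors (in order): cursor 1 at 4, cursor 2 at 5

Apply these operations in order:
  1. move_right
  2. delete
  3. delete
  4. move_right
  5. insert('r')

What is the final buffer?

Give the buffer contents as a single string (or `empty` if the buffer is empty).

Answer: wrr

Derivation:
After op 1 (move_right): buffer="wcvoo" (len 5), cursors c1@5 c2@5, authorship .....
After op 2 (delete): buffer="wcv" (len 3), cursors c1@3 c2@3, authorship ...
After op 3 (delete): buffer="w" (len 1), cursors c1@1 c2@1, authorship .
After op 4 (move_right): buffer="w" (len 1), cursors c1@1 c2@1, authorship .
After op 5 (insert('r')): buffer="wrr" (len 3), cursors c1@3 c2@3, authorship .12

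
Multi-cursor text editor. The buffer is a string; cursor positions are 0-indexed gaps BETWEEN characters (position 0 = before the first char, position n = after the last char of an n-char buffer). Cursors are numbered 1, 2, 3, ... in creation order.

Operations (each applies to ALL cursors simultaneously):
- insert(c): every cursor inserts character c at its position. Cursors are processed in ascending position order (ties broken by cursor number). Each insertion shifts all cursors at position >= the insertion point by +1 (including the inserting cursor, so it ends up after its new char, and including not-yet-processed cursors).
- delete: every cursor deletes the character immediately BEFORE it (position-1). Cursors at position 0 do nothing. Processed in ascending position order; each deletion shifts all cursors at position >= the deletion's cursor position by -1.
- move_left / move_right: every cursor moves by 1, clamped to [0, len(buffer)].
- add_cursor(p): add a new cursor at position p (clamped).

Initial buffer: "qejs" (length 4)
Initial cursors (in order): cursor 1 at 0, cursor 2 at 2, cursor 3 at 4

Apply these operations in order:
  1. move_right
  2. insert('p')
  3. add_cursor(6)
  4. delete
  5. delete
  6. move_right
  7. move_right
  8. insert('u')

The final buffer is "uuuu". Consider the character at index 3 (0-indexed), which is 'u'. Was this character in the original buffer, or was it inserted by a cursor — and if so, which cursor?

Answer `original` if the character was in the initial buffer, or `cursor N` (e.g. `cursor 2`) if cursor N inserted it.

Answer: cursor 4

Derivation:
After op 1 (move_right): buffer="qejs" (len 4), cursors c1@1 c2@3 c3@4, authorship ....
After op 2 (insert('p')): buffer="qpejpsp" (len 7), cursors c1@2 c2@5 c3@7, authorship .1..2.3
After op 3 (add_cursor(6)): buffer="qpejpsp" (len 7), cursors c1@2 c2@5 c4@6 c3@7, authorship .1..2.3
After op 4 (delete): buffer="qej" (len 3), cursors c1@1 c2@3 c3@3 c4@3, authorship ...
After op 5 (delete): buffer="" (len 0), cursors c1@0 c2@0 c3@0 c4@0, authorship 
After op 6 (move_right): buffer="" (len 0), cursors c1@0 c2@0 c3@0 c4@0, authorship 
After op 7 (move_right): buffer="" (len 0), cursors c1@0 c2@0 c3@0 c4@0, authorship 
After op 8 (insert('u')): buffer="uuuu" (len 4), cursors c1@4 c2@4 c3@4 c4@4, authorship 1234
Authorship (.=original, N=cursor N): 1 2 3 4
Index 3: author = 4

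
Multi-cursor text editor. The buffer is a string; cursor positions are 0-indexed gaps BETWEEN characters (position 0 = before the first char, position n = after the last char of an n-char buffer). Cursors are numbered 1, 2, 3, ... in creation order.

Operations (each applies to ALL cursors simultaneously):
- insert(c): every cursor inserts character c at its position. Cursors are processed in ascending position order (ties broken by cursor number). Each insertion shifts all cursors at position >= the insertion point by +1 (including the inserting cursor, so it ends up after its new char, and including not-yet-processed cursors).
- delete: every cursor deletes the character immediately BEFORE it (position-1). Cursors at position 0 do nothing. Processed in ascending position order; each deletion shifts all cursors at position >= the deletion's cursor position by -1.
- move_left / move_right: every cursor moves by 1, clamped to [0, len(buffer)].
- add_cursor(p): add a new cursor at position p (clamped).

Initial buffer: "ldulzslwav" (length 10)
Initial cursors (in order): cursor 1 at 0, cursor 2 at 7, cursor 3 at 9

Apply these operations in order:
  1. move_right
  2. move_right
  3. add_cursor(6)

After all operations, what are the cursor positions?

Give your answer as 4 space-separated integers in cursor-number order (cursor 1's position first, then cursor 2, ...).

After op 1 (move_right): buffer="ldulzslwav" (len 10), cursors c1@1 c2@8 c3@10, authorship ..........
After op 2 (move_right): buffer="ldulzslwav" (len 10), cursors c1@2 c2@9 c3@10, authorship ..........
After op 3 (add_cursor(6)): buffer="ldulzslwav" (len 10), cursors c1@2 c4@6 c2@9 c3@10, authorship ..........

Answer: 2 9 10 6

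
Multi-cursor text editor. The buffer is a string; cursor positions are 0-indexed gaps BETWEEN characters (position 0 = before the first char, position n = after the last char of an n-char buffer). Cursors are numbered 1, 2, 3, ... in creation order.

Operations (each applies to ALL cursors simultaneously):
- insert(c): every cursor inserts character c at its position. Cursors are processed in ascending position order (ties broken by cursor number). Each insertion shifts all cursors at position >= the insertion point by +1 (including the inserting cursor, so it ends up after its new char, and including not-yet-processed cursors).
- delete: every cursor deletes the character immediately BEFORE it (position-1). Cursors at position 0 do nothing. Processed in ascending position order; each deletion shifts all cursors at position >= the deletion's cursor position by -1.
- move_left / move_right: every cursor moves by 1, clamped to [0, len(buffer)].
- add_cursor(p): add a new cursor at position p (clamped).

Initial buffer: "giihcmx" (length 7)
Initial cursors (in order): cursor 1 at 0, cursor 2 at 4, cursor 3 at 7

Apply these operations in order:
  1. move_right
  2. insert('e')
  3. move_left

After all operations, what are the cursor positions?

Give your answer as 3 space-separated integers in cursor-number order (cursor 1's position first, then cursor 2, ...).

Answer: 1 6 9

Derivation:
After op 1 (move_right): buffer="giihcmx" (len 7), cursors c1@1 c2@5 c3@7, authorship .......
After op 2 (insert('e')): buffer="geiihcemxe" (len 10), cursors c1@2 c2@7 c3@10, authorship .1....2..3
After op 3 (move_left): buffer="geiihcemxe" (len 10), cursors c1@1 c2@6 c3@9, authorship .1....2..3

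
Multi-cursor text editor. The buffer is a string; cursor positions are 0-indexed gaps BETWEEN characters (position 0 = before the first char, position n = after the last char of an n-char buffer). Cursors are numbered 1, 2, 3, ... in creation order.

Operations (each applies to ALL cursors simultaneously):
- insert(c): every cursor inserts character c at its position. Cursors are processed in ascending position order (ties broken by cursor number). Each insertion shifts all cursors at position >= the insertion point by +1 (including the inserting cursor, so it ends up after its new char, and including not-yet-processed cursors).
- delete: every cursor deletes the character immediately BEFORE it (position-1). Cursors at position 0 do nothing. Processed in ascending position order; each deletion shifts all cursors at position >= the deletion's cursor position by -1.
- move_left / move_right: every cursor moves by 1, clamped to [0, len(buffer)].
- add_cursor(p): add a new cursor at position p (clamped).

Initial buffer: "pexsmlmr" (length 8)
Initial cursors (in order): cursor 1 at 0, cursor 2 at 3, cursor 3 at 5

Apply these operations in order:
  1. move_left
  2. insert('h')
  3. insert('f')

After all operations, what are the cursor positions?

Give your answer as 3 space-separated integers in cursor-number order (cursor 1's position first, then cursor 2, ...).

After op 1 (move_left): buffer="pexsmlmr" (len 8), cursors c1@0 c2@2 c3@4, authorship ........
After op 2 (insert('h')): buffer="hpehxshmlmr" (len 11), cursors c1@1 c2@4 c3@7, authorship 1..2..3....
After op 3 (insert('f')): buffer="hfpehfxshfmlmr" (len 14), cursors c1@2 c2@6 c3@10, authorship 11..22..33....

Answer: 2 6 10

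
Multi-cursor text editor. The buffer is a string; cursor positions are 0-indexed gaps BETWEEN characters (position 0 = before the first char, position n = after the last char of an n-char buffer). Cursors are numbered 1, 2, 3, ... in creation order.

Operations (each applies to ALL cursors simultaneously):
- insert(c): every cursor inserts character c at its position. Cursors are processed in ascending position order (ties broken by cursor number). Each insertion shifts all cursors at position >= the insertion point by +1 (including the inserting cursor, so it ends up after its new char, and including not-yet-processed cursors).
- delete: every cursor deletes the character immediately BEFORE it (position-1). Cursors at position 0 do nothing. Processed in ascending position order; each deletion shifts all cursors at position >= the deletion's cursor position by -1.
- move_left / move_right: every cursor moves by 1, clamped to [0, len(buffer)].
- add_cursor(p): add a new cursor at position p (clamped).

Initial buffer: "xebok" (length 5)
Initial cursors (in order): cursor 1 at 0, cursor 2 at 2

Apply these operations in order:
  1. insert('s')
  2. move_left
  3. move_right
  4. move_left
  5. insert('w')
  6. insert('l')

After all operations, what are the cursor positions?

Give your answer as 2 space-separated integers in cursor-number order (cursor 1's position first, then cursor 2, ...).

After op 1 (insert('s')): buffer="sxesbok" (len 7), cursors c1@1 c2@4, authorship 1..2...
After op 2 (move_left): buffer="sxesbok" (len 7), cursors c1@0 c2@3, authorship 1..2...
After op 3 (move_right): buffer="sxesbok" (len 7), cursors c1@1 c2@4, authorship 1..2...
After op 4 (move_left): buffer="sxesbok" (len 7), cursors c1@0 c2@3, authorship 1..2...
After op 5 (insert('w')): buffer="wsxewsbok" (len 9), cursors c1@1 c2@5, authorship 11..22...
After op 6 (insert('l')): buffer="wlsxewlsbok" (len 11), cursors c1@2 c2@7, authorship 111..222...

Answer: 2 7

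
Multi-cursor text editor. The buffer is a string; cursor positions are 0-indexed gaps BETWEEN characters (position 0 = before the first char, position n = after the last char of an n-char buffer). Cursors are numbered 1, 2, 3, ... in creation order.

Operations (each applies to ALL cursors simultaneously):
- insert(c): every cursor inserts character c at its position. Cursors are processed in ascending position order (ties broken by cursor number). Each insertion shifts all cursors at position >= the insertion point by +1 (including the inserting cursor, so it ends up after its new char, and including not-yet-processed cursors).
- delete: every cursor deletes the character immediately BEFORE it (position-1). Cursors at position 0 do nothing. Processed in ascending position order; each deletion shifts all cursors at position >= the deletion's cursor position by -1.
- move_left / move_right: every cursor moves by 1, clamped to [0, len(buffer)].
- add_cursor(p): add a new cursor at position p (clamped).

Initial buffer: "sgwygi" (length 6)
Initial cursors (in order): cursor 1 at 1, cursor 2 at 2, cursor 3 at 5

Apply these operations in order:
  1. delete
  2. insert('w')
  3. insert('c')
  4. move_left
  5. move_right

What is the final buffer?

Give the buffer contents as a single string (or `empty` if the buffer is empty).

Answer: wwccwywci

Derivation:
After op 1 (delete): buffer="wyi" (len 3), cursors c1@0 c2@0 c3@2, authorship ...
After op 2 (insert('w')): buffer="wwwywi" (len 6), cursors c1@2 c2@2 c3@5, authorship 12..3.
After op 3 (insert('c')): buffer="wwccwywci" (len 9), cursors c1@4 c2@4 c3@8, authorship 1212..33.
After op 4 (move_left): buffer="wwccwywci" (len 9), cursors c1@3 c2@3 c3@7, authorship 1212..33.
After op 5 (move_right): buffer="wwccwywci" (len 9), cursors c1@4 c2@4 c3@8, authorship 1212..33.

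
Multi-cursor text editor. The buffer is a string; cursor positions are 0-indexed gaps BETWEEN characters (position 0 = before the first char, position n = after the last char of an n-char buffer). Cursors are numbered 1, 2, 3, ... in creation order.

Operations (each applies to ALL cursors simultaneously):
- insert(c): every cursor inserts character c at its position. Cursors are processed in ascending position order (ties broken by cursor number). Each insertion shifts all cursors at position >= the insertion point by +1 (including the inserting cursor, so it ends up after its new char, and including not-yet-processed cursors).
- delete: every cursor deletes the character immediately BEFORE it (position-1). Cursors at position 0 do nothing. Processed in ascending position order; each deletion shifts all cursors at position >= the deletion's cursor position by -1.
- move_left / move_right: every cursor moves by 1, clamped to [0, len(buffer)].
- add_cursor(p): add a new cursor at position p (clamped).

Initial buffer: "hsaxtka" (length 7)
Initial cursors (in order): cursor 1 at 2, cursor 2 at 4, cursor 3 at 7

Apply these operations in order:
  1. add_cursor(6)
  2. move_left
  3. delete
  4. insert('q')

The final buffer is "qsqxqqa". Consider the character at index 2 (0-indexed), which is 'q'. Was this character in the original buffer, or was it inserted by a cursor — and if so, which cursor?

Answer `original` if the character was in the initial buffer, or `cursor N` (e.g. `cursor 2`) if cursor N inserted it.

Answer: cursor 2

Derivation:
After op 1 (add_cursor(6)): buffer="hsaxtka" (len 7), cursors c1@2 c2@4 c4@6 c3@7, authorship .......
After op 2 (move_left): buffer="hsaxtka" (len 7), cursors c1@1 c2@3 c4@5 c3@6, authorship .......
After op 3 (delete): buffer="sxa" (len 3), cursors c1@0 c2@1 c3@2 c4@2, authorship ...
After op 4 (insert('q')): buffer="qsqxqqa" (len 7), cursors c1@1 c2@3 c3@6 c4@6, authorship 1.2.34.
Authorship (.=original, N=cursor N): 1 . 2 . 3 4 .
Index 2: author = 2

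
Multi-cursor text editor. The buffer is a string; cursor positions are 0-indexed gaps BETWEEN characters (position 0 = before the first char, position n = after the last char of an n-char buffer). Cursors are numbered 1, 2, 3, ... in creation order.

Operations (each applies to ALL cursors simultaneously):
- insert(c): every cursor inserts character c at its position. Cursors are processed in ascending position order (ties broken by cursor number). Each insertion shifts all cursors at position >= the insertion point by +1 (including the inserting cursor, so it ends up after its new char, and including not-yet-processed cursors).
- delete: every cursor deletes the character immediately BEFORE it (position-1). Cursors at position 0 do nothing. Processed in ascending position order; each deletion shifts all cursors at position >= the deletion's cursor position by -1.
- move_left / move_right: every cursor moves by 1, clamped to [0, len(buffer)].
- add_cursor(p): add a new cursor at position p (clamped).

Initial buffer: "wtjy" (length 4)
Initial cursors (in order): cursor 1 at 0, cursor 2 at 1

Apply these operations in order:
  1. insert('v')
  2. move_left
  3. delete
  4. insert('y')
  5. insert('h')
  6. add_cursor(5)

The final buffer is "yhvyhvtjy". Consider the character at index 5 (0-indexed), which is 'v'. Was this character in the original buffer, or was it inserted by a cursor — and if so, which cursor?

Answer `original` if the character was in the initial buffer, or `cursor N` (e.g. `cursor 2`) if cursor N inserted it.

After op 1 (insert('v')): buffer="vwvtjy" (len 6), cursors c1@1 c2@3, authorship 1.2...
After op 2 (move_left): buffer="vwvtjy" (len 6), cursors c1@0 c2@2, authorship 1.2...
After op 3 (delete): buffer="vvtjy" (len 5), cursors c1@0 c2@1, authorship 12...
After op 4 (insert('y')): buffer="yvyvtjy" (len 7), cursors c1@1 c2@3, authorship 1122...
After op 5 (insert('h')): buffer="yhvyhvtjy" (len 9), cursors c1@2 c2@5, authorship 111222...
After op 6 (add_cursor(5)): buffer="yhvyhvtjy" (len 9), cursors c1@2 c2@5 c3@5, authorship 111222...
Authorship (.=original, N=cursor N): 1 1 1 2 2 2 . . .
Index 5: author = 2

Answer: cursor 2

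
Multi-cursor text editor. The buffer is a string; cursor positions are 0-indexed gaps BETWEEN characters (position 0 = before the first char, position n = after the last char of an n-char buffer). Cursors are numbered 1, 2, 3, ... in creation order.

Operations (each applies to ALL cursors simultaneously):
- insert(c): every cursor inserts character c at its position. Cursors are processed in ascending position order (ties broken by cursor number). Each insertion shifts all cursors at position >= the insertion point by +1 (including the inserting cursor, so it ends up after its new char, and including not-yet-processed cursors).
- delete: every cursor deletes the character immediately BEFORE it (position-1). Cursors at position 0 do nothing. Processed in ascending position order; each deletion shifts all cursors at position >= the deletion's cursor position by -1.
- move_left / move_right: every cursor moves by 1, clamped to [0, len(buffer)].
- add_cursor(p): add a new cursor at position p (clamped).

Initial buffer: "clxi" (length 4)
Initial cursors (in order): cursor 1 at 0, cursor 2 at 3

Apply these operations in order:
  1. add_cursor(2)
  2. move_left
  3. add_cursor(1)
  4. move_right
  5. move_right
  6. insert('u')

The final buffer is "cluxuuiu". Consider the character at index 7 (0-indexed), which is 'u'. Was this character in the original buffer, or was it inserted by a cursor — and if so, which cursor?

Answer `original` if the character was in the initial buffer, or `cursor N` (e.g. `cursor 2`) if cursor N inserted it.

After op 1 (add_cursor(2)): buffer="clxi" (len 4), cursors c1@0 c3@2 c2@3, authorship ....
After op 2 (move_left): buffer="clxi" (len 4), cursors c1@0 c3@1 c2@2, authorship ....
After op 3 (add_cursor(1)): buffer="clxi" (len 4), cursors c1@0 c3@1 c4@1 c2@2, authorship ....
After op 4 (move_right): buffer="clxi" (len 4), cursors c1@1 c3@2 c4@2 c2@3, authorship ....
After op 5 (move_right): buffer="clxi" (len 4), cursors c1@2 c3@3 c4@3 c2@4, authorship ....
After op 6 (insert('u')): buffer="cluxuuiu" (len 8), cursors c1@3 c3@6 c4@6 c2@8, authorship ..1.34.2
Authorship (.=original, N=cursor N): . . 1 . 3 4 . 2
Index 7: author = 2

Answer: cursor 2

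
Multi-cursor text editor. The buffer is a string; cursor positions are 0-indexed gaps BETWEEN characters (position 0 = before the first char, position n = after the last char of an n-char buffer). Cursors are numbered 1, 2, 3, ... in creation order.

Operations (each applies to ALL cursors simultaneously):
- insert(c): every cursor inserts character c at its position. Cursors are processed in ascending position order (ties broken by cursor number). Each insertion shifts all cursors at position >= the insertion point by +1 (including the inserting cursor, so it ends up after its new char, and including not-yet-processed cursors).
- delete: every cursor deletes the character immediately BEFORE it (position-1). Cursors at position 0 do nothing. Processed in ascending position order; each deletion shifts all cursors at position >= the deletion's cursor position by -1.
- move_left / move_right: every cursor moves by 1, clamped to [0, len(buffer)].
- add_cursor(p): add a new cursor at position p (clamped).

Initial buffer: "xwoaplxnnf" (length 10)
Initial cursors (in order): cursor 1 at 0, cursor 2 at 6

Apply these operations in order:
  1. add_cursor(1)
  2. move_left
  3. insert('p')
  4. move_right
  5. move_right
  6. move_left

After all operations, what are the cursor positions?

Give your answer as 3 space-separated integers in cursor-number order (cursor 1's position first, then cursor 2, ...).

Answer: 3 9 3

Derivation:
After op 1 (add_cursor(1)): buffer="xwoaplxnnf" (len 10), cursors c1@0 c3@1 c2@6, authorship ..........
After op 2 (move_left): buffer="xwoaplxnnf" (len 10), cursors c1@0 c3@0 c2@5, authorship ..........
After op 3 (insert('p')): buffer="ppxwoapplxnnf" (len 13), cursors c1@2 c3@2 c2@8, authorship 13.....2.....
After op 4 (move_right): buffer="ppxwoapplxnnf" (len 13), cursors c1@3 c3@3 c2@9, authorship 13.....2.....
After op 5 (move_right): buffer="ppxwoapplxnnf" (len 13), cursors c1@4 c3@4 c2@10, authorship 13.....2.....
After op 6 (move_left): buffer="ppxwoapplxnnf" (len 13), cursors c1@3 c3@3 c2@9, authorship 13.....2.....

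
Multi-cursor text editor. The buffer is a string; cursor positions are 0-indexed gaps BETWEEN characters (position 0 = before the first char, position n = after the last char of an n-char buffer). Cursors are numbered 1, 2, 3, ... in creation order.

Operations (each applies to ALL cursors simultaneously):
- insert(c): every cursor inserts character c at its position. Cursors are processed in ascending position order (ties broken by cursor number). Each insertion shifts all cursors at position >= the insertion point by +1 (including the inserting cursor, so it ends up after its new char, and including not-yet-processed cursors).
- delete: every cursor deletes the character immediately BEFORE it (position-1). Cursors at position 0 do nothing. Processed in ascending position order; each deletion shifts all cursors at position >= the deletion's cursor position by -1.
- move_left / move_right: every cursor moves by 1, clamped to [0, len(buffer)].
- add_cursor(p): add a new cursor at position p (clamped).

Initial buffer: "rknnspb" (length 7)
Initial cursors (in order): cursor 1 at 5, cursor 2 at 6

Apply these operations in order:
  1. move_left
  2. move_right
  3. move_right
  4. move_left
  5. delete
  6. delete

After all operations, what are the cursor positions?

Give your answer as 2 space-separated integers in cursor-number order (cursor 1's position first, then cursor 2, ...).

After op 1 (move_left): buffer="rknnspb" (len 7), cursors c1@4 c2@5, authorship .......
After op 2 (move_right): buffer="rknnspb" (len 7), cursors c1@5 c2@6, authorship .......
After op 3 (move_right): buffer="rknnspb" (len 7), cursors c1@6 c2@7, authorship .......
After op 4 (move_left): buffer="rknnspb" (len 7), cursors c1@5 c2@6, authorship .......
After op 5 (delete): buffer="rknnb" (len 5), cursors c1@4 c2@4, authorship .....
After op 6 (delete): buffer="rkb" (len 3), cursors c1@2 c2@2, authorship ...

Answer: 2 2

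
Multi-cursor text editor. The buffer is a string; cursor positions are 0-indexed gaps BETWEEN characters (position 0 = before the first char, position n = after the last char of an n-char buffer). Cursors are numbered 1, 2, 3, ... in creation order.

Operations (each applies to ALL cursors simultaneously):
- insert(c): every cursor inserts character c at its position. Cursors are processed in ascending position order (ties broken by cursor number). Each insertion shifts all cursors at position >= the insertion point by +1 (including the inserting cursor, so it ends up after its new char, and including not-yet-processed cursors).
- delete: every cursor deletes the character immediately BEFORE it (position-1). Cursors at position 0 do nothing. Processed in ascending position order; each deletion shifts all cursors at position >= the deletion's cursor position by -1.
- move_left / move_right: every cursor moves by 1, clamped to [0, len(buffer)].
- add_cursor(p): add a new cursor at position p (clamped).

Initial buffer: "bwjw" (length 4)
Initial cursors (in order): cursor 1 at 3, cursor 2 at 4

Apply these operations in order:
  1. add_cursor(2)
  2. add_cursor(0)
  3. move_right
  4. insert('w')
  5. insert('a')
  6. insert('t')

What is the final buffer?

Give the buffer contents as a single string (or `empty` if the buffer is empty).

Answer: bwatwjwatwwwaatt

Derivation:
After op 1 (add_cursor(2)): buffer="bwjw" (len 4), cursors c3@2 c1@3 c2@4, authorship ....
After op 2 (add_cursor(0)): buffer="bwjw" (len 4), cursors c4@0 c3@2 c1@3 c2@4, authorship ....
After op 3 (move_right): buffer="bwjw" (len 4), cursors c4@1 c3@3 c1@4 c2@4, authorship ....
After op 4 (insert('w')): buffer="bwwjwwww" (len 8), cursors c4@2 c3@5 c1@8 c2@8, authorship .4..3.12
After op 5 (insert('a')): buffer="bwawjwawwwaa" (len 12), cursors c4@3 c3@7 c1@12 c2@12, authorship .44..33.1212
After op 6 (insert('t')): buffer="bwatwjwatwwwaatt" (len 16), cursors c4@4 c3@9 c1@16 c2@16, authorship .444..333.121212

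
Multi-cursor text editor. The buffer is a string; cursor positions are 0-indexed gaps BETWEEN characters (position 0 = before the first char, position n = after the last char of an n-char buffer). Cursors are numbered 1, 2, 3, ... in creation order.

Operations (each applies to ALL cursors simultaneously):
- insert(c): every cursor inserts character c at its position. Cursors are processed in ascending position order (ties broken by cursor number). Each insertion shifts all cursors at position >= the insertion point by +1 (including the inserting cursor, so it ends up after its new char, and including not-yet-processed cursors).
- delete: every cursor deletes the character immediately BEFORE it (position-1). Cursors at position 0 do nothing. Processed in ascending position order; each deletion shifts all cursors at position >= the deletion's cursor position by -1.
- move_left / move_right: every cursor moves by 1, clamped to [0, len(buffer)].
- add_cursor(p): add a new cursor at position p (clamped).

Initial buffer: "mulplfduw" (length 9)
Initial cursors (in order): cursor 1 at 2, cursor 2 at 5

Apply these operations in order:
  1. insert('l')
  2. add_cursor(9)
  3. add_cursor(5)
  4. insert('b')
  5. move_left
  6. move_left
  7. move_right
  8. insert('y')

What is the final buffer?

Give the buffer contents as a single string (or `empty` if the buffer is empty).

Answer: mulyblpybllybfdybuw

Derivation:
After op 1 (insert('l')): buffer="mullpllfduw" (len 11), cursors c1@3 c2@7, authorship ..1...2....
After op 2 (add_cursor(9)): buffer="mullpllfduw" (len 11), cursors c1@3 c2@7 c3@9, authorship ..1...2....
After op 3 (add_cursor(5)): buffer="mullpllfduw" (len 11), cursors c1@3 c4@5 c2@7 c3@9, authorship ..1...2....
After op 4 (insert('b')): buffer="mulblpbllbfdbuw" (len 15), cursors c1@4 c4@7 c2@10 c3@13, authorship ..11..4.22..3..
After op 5 (move_left): buffer="mulblpbllbfdbuw" (len 15), cursors c1@3 c4@6 c2@9 c3@12, authorship ..11..4.22..3..
After op 6 (move_left): buffer="mulblpbllbfdbuw" (len 15), cursors c1@2 c4@5 c2@8 c3@11, authorship ..11..4.22..3..
After op 7 (move_right): buffer="mulblpbllbfdbuw" (len 15), cursors c1@3 c4@6 c2@9 c3@12, authorship ..11..4.22..3..
After op 8 (insert('y')): buffer="mulyblpybllybfdybuw" (len 19), cursors c1@4 c4@8 c2@12 c3@16, authorship ..111..44.222..33..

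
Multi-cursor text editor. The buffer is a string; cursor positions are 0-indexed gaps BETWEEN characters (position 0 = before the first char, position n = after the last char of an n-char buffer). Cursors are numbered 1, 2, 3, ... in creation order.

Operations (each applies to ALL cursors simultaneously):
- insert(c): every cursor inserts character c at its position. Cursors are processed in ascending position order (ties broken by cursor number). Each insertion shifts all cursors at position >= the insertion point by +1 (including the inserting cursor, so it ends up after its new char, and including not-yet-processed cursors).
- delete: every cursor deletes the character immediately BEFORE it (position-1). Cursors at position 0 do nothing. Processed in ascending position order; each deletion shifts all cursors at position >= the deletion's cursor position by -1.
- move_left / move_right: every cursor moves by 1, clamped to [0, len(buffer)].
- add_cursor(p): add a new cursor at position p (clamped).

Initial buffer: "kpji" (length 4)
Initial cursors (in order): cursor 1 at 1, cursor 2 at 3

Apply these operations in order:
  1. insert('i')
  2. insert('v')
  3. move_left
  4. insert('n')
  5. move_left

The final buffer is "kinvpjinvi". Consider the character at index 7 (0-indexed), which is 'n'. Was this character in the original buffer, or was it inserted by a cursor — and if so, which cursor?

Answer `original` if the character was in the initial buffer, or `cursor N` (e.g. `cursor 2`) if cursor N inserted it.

Answer: cursor 2

Derivation:
After op 1 (insert('i')): buffer="kipjii" (len 6), cursors c1@2 c2@5, authorship .1..2.
After op 2 (insert('v')): buffer="kivpjivi" (len 8), cursors c1@3 c2@7, authorship .11..22.
After op 3 (move_left): buffer="kivpjivi" (len 8), cursors c1@2 c2@6, authorship .11..22.
After op 4 (insert('n')): buffer="kinvpjinvi" (len 10), cursors c1@3 c2@8, authorship .111..222.
After op 5 (move_left): buffer="kinvpjinvi" (len 10), cursors c1@2 c2@7, authorship .111..222.
Authorship (.=original, N=cursor N): . 1 1 1 . . 2 2 2 .
Index 7: author = 2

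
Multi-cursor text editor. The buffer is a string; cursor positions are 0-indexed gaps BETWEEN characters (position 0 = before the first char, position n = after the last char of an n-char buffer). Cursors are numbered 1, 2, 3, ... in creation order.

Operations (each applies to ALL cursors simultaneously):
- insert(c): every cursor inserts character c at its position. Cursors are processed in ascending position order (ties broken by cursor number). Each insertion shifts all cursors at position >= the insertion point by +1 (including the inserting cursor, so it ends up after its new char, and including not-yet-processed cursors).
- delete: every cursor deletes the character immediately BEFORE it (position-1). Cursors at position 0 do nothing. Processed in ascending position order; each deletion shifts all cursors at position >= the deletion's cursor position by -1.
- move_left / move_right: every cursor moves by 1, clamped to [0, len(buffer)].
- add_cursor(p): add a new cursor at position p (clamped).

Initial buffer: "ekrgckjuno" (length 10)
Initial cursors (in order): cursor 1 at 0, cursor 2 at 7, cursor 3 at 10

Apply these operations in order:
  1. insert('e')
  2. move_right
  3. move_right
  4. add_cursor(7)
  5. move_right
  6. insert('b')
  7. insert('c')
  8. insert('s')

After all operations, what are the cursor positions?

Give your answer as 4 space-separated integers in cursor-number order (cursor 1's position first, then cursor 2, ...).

Answer: 7 21 25 14

Derivation:
After op 1 (insert('e')): buffer="eekrgckjeunoe" (len 13), cursors c1@1 c2@9 c3@13, authorship 1.......2...3
After op 2 (move_right): buffer="eekrgckjeunoe" (len 13), cursors c1@2 c2@10 c3@13, authorship 1.......2...3
After op 3 (move_right): buffer="eekrgckjeunoe" (len 13), cursors c1@3 c2@11 c3@13, authorship 1.......2...3
After op 4 (add_cursor(7)): buffer="eekrgckjeunoe" (len 13), cursors c1@3 c4@7 c2@11 c3@13, authorship 1.......2...3
After op 5 (move_right): buffer="eekrgckjeunoe" (len 13), cursors c1@4 c4@8 c2@12 c3@13, authorship 1.......2...3
After op 6 (insert('b')): buffer="eekrbgckjbeunobeb" (len 17), cursors c1@5 c4@10 c2@15 c3@17, authorship 1...1....42...233
After op 7 (insert('c')): buffer="eekrbcgckjbceunobcebc" (len 21), cursors c1@6 c4@12 c2@18 c3@21, authorship 1...11....442...22333
After op 8 (insert('s')): buffer="eekrbcsgckjbcseunobcsebcs" (len 25), cursors c1@7 c4@14 c2@21 c3@25, authorship 1...111....4442...2223333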